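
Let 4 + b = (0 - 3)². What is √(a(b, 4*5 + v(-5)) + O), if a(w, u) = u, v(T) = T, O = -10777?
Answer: I*√10762 ≈ 103.74*I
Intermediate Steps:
b = 5 (b = -4 + (0 - 3)² = -4 + (-3)² = -4 + 9 = 5)
√(a(b, 4*5 + v(-5)) + O) = √((4*5 - 5) - 10777) = √((20 - 5) - 10777) = √(15 - 10777) = √(-10762) = I*√10762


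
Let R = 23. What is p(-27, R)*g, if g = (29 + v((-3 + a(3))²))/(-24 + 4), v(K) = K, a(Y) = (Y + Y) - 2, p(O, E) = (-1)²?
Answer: -3/2 ≈ -1.5000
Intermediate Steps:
p(O, E) = 1
a(Y) = -2 + 2*Y (a(Y) = 2*Y - 2 = -2 + 2*Y)
g = -3/2 (g = (29 + (-3 + (-2 + 2*3))²)/(-24 + 4) = (29 + (-3 + (-2 + 6))²)/(-20) = (29 + (-3 + 4)²)*(-1/20) = (29 + 1²)*(-1/20) = (29 + 1)*(-1/20) = 30*(-1/20) = -3/2 ≈ -1.5000)
p(-27, R)*g = 1*(-3/2) = -3/2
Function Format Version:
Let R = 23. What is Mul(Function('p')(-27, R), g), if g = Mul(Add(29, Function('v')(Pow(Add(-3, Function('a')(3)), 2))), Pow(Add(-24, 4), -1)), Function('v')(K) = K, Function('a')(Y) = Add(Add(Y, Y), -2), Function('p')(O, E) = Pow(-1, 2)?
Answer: Rational(-3, 2) ≈ -1.5000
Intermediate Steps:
Function('p')(O, E) = 1
Function('a')(Y) = Add(-2, Mul(2, Y)) (Function('a')(Y) = Add(Mul(2, Y), -2) = Add(-2, Mul(2, Y)))
g = Rational(-3, 2) (g = Mul(Add(29, Pow(Add(-3, Add(-2, Mul(2, 3))), 2)), Pow(Add(-24, 4), -1)) = Mul(Add(29, Pow(Add(-3, Add(-2, 6)), 2)), Pow(-20, -1)) = Mul(Add(29, Pow(Add(-3, 4), 2)), Rational(-1, 20)) = Mul(Add(29, Pow(1, 2)), Rational(-1, 20)) = Mul(Add(29, 1), Rational(-1, 20)) = Mul(30, Rational(-1, 20)) = Rational(-3, 2) ≈ -1.5000)
Mul(Function('p')(-27, R), g) = Mul(1, Rational(-3, 2)) = Rational(-3, 2)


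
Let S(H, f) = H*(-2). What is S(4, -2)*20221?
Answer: -161768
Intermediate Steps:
S(H, f) = -2*H
S(4, -2)*20221 = -2*4*20221 = -8*20221 = -161768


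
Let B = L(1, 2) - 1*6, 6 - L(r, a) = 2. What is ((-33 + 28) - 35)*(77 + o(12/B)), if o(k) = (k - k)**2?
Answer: -3080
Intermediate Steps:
L(r, a) = 4 (L(r, a) = 6 - 1*2 = 6 - 2 = 4)
B = -2 (B = 4 - 1*6 = 4 - 6 = -2)
o(k) = 0 (o(k) = 0**2 = 0)
((-33 + 28) - 35)*(77 + o(12/B)) = ((-33 + 28) - 35)*(77 + 0) = (-5 - 35)*77 = -40*77 = -3080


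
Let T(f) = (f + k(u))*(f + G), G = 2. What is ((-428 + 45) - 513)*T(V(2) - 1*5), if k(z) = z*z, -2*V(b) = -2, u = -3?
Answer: 8960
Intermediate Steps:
V(b) = 1 (V(b) = -½*(-2) = 1)
k(z) = z²
T(f) = (2 + f)*(9 + f) (T(f) = (f + (-3)²)*(f + 2) = (f + 9)*(2 + f) = (9 + f)*(2 + f) = (2 + f)*(9 + f))
((-428 + 45) - 513)*T(V(2) - 1*5) = ((-428 + 45) - 513)*(18 + (1 - 1*5)² + 11*(1 - 1*5)) = (-383 - 513)*(18 + (1 - 5)² + 11*(1 - 5)) = -896*(18 + (-4)² + 11*(-4)) = -896*(18 + 16 - 44) = -896*(-10) = 8960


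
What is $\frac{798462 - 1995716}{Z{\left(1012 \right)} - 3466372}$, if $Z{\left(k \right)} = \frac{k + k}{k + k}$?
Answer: $\frac{1197254}{3466371} \approx 0.34539$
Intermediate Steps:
$Z{\left(k \right)} = 1$ ($Z{\left(k \right)} = \frac{2 k}{2 k} = 2 k \frac{1}{2 k} = 1$)
$\frac{798462 - 1995716}{Z{\left(1012 \right)} - 3466372} = \frac{798462 - 1995716}{1 - 3466372} = - \frac{1197254}{-3466371} = \left(-1197254\right) \left(- \frac{1}{3466371}\right) = \frac{1197254}{3466371}$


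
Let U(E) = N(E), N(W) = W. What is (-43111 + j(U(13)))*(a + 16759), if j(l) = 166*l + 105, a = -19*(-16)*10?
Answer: -808749552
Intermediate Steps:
U(E) = E
a = 3040 (a = 304*10 = 3040)
j(l) = 105 + 166*l
(-43111 + j(U(13)))*(a + 16759) = (-43111 + (105 + 166*13))*(3040 + 16759) = (-43111 + (105 + 2158))*19799 = (-43111 + 2263)*19799 = -40848*19799 = -808749552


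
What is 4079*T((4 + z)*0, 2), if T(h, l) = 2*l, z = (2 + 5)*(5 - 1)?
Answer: 16316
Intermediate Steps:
z = 28 (z = 7*4 = 28)
4079*T((4 + z)*0, 2) = 4079*(2*2) = 4079*4 = 16316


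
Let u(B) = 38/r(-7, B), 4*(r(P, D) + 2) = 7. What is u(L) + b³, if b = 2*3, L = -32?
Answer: 64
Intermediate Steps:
r(P, D) = -¼ (r(P, D) = -2 + (¼)*7 = -2 + 7/4 = -¼)
u(B) = -152 (u(B) = 38/(-¼) = 38*(-4) = -152)
b = 6
u(L) + b³ = -152 + 6³ = -152 + 216 = 64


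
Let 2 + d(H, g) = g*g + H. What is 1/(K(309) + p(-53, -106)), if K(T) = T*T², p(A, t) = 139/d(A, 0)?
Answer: 55/1622699456 ≈ 3.3894e-8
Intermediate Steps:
d(H, g) = -2 + H + g² (d(H, g) = -2 + (g*g + H) = -2 + (g² + H) = -2 + (H + g²) = -2 + H + g²)
p(A, t) = 139/(-2 + A) (p(A, t) = 139/(-2 + A + 0²) = 139/(-2 + A + 0) = 139/(-2 + A))
K(T) = T³
1/(K(309) + p(-53, -106)) = 1/(309³ + 139/(-2 - 53)) = 1/(29503629 + 139/(-55)) = 1/(29503629 + 139*(-1/55)) = 1/(29503629 - 139/55) = 1/(1622699456/55) = 55/1622699456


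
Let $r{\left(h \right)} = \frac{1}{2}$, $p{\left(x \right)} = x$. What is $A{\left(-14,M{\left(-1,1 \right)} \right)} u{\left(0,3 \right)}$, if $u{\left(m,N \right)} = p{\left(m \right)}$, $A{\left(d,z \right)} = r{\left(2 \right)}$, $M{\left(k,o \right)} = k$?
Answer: $0$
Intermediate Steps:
$r{\left(h \right)} = \frac{1}{2}$
$A{\left(d,z \right)} = \frac{1}{2}$
$u{\left(m,N \right)} = m$
$A{\left(-14,M{\left(-1,1 \right)} \right)} u{\left(0,3 \right)} = \frac{1}{2} \cdot 0 = 0$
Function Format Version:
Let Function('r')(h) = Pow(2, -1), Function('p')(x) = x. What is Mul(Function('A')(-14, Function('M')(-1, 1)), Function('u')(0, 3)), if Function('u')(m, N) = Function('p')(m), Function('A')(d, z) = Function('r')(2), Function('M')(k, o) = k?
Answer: 0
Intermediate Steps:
Function('r')(h) = Rational(1, 2)
Function('A')(d, z) = Rational(1, 2)
Function('u')(m, N) = m
Mul(Function('A')(-14, Function('M')(-1, 1)), Function('u')(0, 3)) = Mul(Rational(1, 2), 0) = 0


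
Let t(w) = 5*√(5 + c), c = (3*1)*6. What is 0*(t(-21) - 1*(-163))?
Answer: 0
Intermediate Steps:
c = 18 (c = 3*6 = 18)
t(w) = 5*√23 (t(w) = 5*√(5 + 18) = 5*√23)
0*(t(-21) - 1*(-163)) = 0*(5*√23 - 1*(-163)) = 0*(5*√23 + 163) = 0*(163 + 5*√23) = 0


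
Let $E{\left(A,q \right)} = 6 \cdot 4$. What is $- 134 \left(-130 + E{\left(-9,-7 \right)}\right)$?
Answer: $14204$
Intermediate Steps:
$E{\left(A,q \right)} = 24$
$- 134 \left(-130 + E{\left(-9,-7 \right)}\right) = - 134 \left(-130 + 24\right) = \left(-134\right) \left(-106\right) = 14204$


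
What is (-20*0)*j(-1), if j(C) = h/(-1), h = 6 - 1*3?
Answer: 0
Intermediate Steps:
h = 3 (h = 6 - 3 = 3)
j(C) = -3 (j(C) = 3/(-1) = 3*(-1) = -3)
(-20*0)*j(-1) = -20*0*(-3) = 0*(-3) = 0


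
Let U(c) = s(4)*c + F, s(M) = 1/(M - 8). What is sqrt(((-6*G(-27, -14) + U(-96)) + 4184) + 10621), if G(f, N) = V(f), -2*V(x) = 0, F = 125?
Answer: sqrt(14954) ≈ 122.29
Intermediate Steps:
V(x) = 0 (V(x) = -1/2*0 = 0)
G(f, N) = 0
s(M) = 1/(-8 + M)
U(c) = 125 - c/4 (U(c) = c/(-8 + 4) + 125 = c/(-4) + 125 = -c/4 + 125 = 125 - c/4)
sqrt(((-6*G(-27, -14) + U(-96)) + 4184) + 10621) = sqrt(((-6*0 + (125 - 1/4*(-96))) + 4184) + 10621) = sqrt(((0 + (125 + 24)) + 4184) + 10621) = sqrt(((0 + 149) + 4184) + 10621) = sqrt((149 + 4184) + 10621) = sqrt(4333 + 10621) = sqrt(14954)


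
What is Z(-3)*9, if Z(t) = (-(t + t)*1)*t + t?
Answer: -189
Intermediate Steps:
Z(t) = t - 2*t² (Z(t) = (-2*t*1)*t + t = (-2*t)*t + t = -2*t² + t = t - 2*t²)
Z(-3)*9 = -3*(1 - 2*(-3))*9 = -3*(1 + 6)*9 = -3*7*9 = -21*9 = -189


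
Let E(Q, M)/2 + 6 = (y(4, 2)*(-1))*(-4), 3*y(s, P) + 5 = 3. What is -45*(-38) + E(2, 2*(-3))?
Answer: 5078/3 ≈ 1692.7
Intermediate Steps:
y(s, P) = -⅔ (y(s, P) = -5/3 + (⅓)*3 = -5/3 + 1 = -⅔)
E(Q, M) = -52/3 (E(Q, M) = -12 + 2*(-⅔*(-1)*(-4)) = -12 + 2*((⅔)*(-4)) = -12 + 2*(-8/3) = -12 - 16/3 = -52/3)
-45*(-38) + E(2, 2*(-3)) = -45*(-38) - 52/3 = 1710 - 52/3 = 5078/3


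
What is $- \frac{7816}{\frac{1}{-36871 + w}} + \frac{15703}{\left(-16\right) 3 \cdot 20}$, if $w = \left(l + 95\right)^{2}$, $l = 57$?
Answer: $\frac{103298741417}{960} \approx 1.076 \cdot 10^{8}$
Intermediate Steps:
$w = 23104$ ($w = \left(57 + 95\right)^{2} = 152^{2} = 23104$)
$- \frac{7816}{\frac{1}{-36871 + w}} + \frac{15703}{\left(-16\right) 3 \cdot 20} = - \frac{7816}{\frac{1}{-36871 + 23104}} + \frac{15703}{\left(-16\right) 3 \cdot 20} = - \frac{7816}{\frac{1}{-13767}} + \frac{15703}{\left(-48\right) 20} = - \frac{7816}{- \frac{1}{13767}} + \frac{15703}{-960} = \left(-7816\right) \left(-13767\right) + 15703 \left(- \frac{1}{960}\right) = 107602872 - \frac{15703}{960} = \frac{103298741417}{960}$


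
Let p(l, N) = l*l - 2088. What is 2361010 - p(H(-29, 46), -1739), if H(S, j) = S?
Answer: 2362257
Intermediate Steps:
p(l, N) = -2088 + l² (p(l, N) = l² - 2088 = -2088 + l²)
2361010 - p(H(-29, 46), -1739) = 2361010 - (-2088 + (-29)²) = 2361010 - (-2088 + 841) = 2361010 - 1*(-1247) = 2361010 + 1247 = 2362257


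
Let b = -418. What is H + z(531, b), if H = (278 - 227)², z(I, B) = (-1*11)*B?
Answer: 7199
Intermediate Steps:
z(I, B) = -11*B
H = 2601 (H = 51² = 2601)
H + z(531, b) = 2601 - 11*(-418) = 2601 + 4598 = 7199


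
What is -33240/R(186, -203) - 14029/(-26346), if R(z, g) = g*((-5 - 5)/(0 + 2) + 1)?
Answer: -216087373/5348238 ≈ -40.403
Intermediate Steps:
R(z, g) = -4*g (R(z, g) = g*(-10/2 + 1) = g*(-10*½ + 1) = g*(-5 + 1) = g*(-4) = -4*g)
-33240/R(186, -203) - 14029/(-26346) = -33240/((-4*(-203))) - 14029/(-26346) = -33240/812 - 14029*(-1/26346) = -33240*1/812 + 14029/26346 = -8310/203 + 14029/26346 = -216087373/5348238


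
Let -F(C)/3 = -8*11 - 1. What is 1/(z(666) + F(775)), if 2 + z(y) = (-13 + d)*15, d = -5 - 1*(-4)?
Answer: 1/55 ≈ 0.018182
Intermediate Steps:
F(C) = 267 (F(C) = -3*(-8*11 - 1) = -3*(-88 - 1) = -3*(-89) = 267)
d = -1 (d = -5 + 4 = -1)
z(y) = -212 (z(y) = -2 + (-13 - 1)*15 = -2 - 14*15 = -2 - 210 = -212)
1/(z(666) + F(775)) = 1/(-212 + 267) = 1/55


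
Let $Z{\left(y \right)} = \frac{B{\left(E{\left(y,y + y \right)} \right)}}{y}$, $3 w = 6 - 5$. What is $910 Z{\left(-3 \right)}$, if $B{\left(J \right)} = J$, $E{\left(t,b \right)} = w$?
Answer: $- \frac{910}{9} \approx -101.11$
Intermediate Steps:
$w = \frac{1}{3}$ ($w = \frac{6 - 5}{3} = \frac{1}{3} \cdot 1 = \frac{1}{3} \approx 0.33333$)
$E{\left(t,b \right)} = \frac{1}{3}$
$Z{\left(y \right)} = \frac{1}{3 y}$
$910 Z{\left(-3 \right)} = 910 \frac{1}{3 \left(-3\right)} = 910 \cdot \frac{1}{3} \left(- \frac{1}{3}\right) = 910 \left(- \frac{1}{9}\right) = - \frac{910}{9}$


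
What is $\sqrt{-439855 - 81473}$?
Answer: $4 i \sqrt{32583} \approx 722.03 i$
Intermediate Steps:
$\sqrt{-439855 - 81473} = \sqrt{-521328} = 4 i \sqrt{32583}$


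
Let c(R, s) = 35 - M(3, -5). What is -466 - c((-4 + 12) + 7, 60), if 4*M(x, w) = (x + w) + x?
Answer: -2003/4 ≈ -500.75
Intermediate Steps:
M(x, w) = x/2 + w/4 (M(x, w) = ((x + w) + x)/4 = ((w + x) + x)/4 = (w + 2*x)/4 = x/2 + w/4)
c(R, s) = 139/4 (c(R, s) = 35 - ((½)*3 + (¼)*(-5)) = 35 - (3/2 - 5/4) = 35 - 1*¼ = 35 - ¼ = 139/4)
-466 - c((-4 + 12) + 7, 60) = -466 - 1*139/4 = -466 - 139/4 = -2003/4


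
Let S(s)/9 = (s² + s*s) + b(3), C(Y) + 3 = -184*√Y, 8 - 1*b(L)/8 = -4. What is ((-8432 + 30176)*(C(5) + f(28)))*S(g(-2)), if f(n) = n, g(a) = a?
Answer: 508809600 - 3744838656*√5 ≈ -7.8649e+9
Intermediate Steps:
b(L) = 96 (b(L) = 64 - 8*(-4) = 64 + 32 = 96)
C(Y) = -3 - 184*√Y
S(s) = 864 + 18*s² (S(s) = 9*((s² + s*s) + 96) = 9*((s² + s²) + 96) = 9*(2*s² + 96) = 9*(96 + 2*s²) = 864 + 18*s²)
((-8432 + 30176)*(C(5) + f(28)))*S(g(-2)) = ((-8432 + 30176)*((-3 - 184*√5) + 28))*(864 + 18*(-2)²) = (21744*(25 - 184*√5))*(864 + 18*4) = (543600 - 4000896*√5)*(864 + 72) = (543600 - 4000896*√5)*936 = 508809600 - 3744838656*√5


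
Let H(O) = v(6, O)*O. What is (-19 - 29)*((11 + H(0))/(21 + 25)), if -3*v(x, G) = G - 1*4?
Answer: -264/23 ≈ -11.478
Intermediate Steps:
v(x, G) = 4/3 - G/3 (v(x, G) = -(G - 1*4)/3 = -(G - 4)/3 = -(-4 + G)/3 = 4/3 - G/3)
H(O) = O*(4/3 - O/3) (H(O) = (4/3 - O/3)*O = O*(4/3 - O/3))
(-19 - 29)*((11 + H(0))/(21 + 25)) = (-19 - 29)*((11 + (1/3)*0*(4 - 1*0))/(21 + 25)) = -48*(11 + (1/3)*0*(4 + 0))/46 = -48*(11 + (1/3)*0*4)/46 = -48*(11 + 0)/46 = -528/46 = -48*11/46 = -264/23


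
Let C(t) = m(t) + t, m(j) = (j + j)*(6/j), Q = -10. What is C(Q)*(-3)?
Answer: -6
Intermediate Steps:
m(j) = 12 (m(j) = (2*j)*(6/j) = 12)
C(t) = 12 + t
C(Q)*(-3) = (12 - 10)*(-3) = 2*(-3) = -6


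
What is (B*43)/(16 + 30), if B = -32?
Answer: -688/23 ≈ -29.913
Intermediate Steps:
(B*43)/(16 + 30) = (-32*43)/(16 + 30) = -1376/46 = -1376*1/46 = -688/23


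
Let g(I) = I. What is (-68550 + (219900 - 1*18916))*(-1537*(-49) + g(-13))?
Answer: 9972280200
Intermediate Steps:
(-68550 + (219900 - 1*18916))*(-1537*(-49) + g(-13)) = (-68550 + (219900 - 1*18916))*(-1537*(-49) - 13) = (-68550 + (219900 - 18916))*(75313 - 13) = (-68550 + 200984)*75300 = 132434*75300 = 9972280200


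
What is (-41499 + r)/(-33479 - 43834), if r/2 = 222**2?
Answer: -19023/25771 ≈ -0.73816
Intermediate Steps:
r = 98568 (r = 2*222**2 = 2*49284 = 98568)
(-41499 + r)/(-33479 - 43834) = (-41499 + 98568)/(-33479 - 43834) = 57069/(-77313) = 57069*(-1/77313) = -19023/25771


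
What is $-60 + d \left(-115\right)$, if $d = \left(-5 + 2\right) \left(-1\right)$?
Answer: $-405$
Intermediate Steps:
$d = 3$ ($d = \left(-3\right) \left(-1\right) = 3$)
$-60 + d \left(-115\right) = -60 + 3 \left(-115\right) = -60 - 345 = -405$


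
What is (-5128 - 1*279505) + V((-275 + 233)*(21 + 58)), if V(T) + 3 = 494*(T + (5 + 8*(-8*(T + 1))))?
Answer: 102949014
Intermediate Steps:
V(T) = -29149 - 31122*T (V(T) = -3 + 494*(T + (5 + 8*(-8*(T + 1)))) = -3 + 494*(T + (5 + 8*(-8*(1 + T)))) = -3 + 494*(T + (5 + 8*(-8 - 8*T))) = -3 + 494*(T + (5 + (-64 - 64*T))) = -3 + 494*(T + (-59 - 64*T)) = -3 + 494*(-59 - 63*T) = -3 + (-29146 - 31122*T) = -29149 - 31122*T)
(-5128 - 1*279505) + V((-275 + 233)*(21 + 58)) = (-5128 - 1*279505) + (-29149 - 31122*(-275 + 233)*(21 + 58)) = (-5128 - 279505) + (-29149 - (-1307124)*79) = -284633 + (-29149 - 31122*(-3318)) = -284633 + (-29149 + 103262796) = -284633 + 103233647 = 102949014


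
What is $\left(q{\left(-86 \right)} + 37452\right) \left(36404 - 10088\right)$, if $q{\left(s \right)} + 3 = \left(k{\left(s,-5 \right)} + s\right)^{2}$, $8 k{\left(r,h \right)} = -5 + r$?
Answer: $\frac{19760533083}{16} \approx 1.235 \cdot 10^{9}$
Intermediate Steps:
$k{\left(r,h \right)} = - \frac{5}{8} + \frac{r}{8}$ ($k{\left(r,h \right)} = \frac{-5 + r}{8} = - \frac{5}{8} + \frac{r}{8}$)
$q{\left(s \right)} = -3 + \left(- \frac{5}{8} + \frac{9 s}{8}\right)^{2}$ ($q{\left(s \right)} = -3 + \left(\left(- \frac{5}{8} + \frac{s}{8}\right) + s\right)^{2} = -3 + \left(- \frac{5}{8} + \frac{9 s}{8}\right)^{2}$)
$\left(q{\left(-86 \right)} + 37452\right) \left(36404 - 10088\right) = \left(\left(-3 + \frac{\left(-5 + 9 \left(-86\right)\right)^{2}}{64}\right) + 37452\right) \left(36404 - 10088\right) = \left(\left(-3 + \frac{\left(-5 - 774\right)^{2}}{64}\right) + 37452\right) 26316 = \left(\left(-3 + \frac{\left(-779\right)^{2}}{64}\right) + 37452\right) 26316 = \left(\left(-3 + \frac{1}{64} \cdot 606841\right) + 37452\right) 26316 = \left(\left(-3 + \frac{606841}{64}\right) + 37452\right) 26316 = \left(\frac{606649}{64} + 37452\right) 26316 = \frac{3003577}{64} \cdot 26316 = \frac{19760533083}{16}$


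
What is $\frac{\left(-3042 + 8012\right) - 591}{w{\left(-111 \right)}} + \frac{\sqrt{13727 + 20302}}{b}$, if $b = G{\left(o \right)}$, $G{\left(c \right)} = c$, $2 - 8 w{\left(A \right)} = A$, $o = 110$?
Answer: $\frac{35032}{113} + \frac{3 \sqrt{3781}}{110} \approx 311.69$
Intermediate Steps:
$w{\left(A \right)} = \frac{1}{4} - \frac{A}{8}$
$b = 110$
$\frac{\left(-3042 + 8012\right) - 591}{w{\left(-111 \right)}} + \frac{\sqrt{13727 + 20302}}{b} = \frac{\left(-3042 + 8012\right) - 591}{\frac{1}{4} - - \frac{111}{8}} + \frac{\sqrt{13727 + 20302}}{110} = \frac{4970 - 591}{\frac{1}{4} + \frac{111}{8}} + \sqrt{34029} \cdot \frac{1}{110} = \frac{4379}{\frac{113}{8}} + 3 \sqrt{3781} \cdot \frac{1}{110} = 4379 \cdot \frac{8}{113} + \frac{3 \sqrt{3781}}{110} = \frac{35032}{113} + \frac{3 \sqrt{3781}}{110}$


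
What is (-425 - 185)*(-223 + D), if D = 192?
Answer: 18910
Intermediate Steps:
(-425 - 185)*(-223 + D) = (-425 - 185)*(-223 + 192) = -610*(-31) = 18910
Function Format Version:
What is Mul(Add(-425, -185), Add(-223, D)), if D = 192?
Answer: 18910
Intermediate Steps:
Mul(Add(-425, -185), Add(-223, D)) = Mul(Add(-425, -185), Add(-223, 192)) = Mul(-610, -31) = 18910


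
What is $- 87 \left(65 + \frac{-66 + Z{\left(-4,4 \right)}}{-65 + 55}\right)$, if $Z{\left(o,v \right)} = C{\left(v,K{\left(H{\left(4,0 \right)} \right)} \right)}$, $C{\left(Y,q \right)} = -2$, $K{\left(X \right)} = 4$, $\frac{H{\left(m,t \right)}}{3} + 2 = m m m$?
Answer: $- \frac{31233}{5} \approx -6246.6$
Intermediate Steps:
$H{\left(m,t \right)} = -6 + 3 m^{3}$ ($H{\left(m,t \right)} = -6 + 3 m m m = -6 + 3 m^{2} m = -6 + 3 m^{3}$)
$Z{\left(o,v \right)} = -2$
$- 87 \left(65 + \frac{-66 + Z{\left(-4,4 \right)}}{-65 + 55}\right) = - 87 \left(65 + \frac{-66 - 2}{-65 + 55}\right) = - 87 \left(65 - \frac{68}{-10}\right) = - 87 \left(65 - - \frac{34}{5}\right) = - 87 \left(65 + \frac{34}{5}\right) = \left(-87\right) \frac{359}{5} = - \frac{31233}{5}$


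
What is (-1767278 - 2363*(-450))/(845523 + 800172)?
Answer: -703928/1645695 ≈ -0.42774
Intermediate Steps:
(-1767278 - 2363*(-450))/(845523 + 800172) = (-1767278 + 1063350)/1645695 = -703928*1/1645695 = -703928/1645695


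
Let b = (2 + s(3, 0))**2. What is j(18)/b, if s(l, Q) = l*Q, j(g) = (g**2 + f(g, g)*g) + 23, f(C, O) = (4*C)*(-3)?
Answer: -3541/4 ≈ -885.25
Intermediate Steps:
f(C, O) = -12*C
j(g) = 23 - 11*g**2 (j(g) = (g**2 + (-12*g)*g) + 23 = (g**2 - 12*g**2) + 23 = -11*g**2 + 23 = 23 - 11*g**2)
s(l, Q) = Q*l
b = 4 (b = (2 + 0*3)**2 = (2 + 0)**2 = 2**2 = 4)
j(18)/b = (23 - 11*18**2)/4 = (23 - 11*324)*(1/4) = (23 - 3564)*(1/4) = -3541*1/4 = -3541/4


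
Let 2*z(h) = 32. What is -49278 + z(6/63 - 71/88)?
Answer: -49262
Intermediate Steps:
z(h) = 16 (z(h) = (½)*32 = 16)
-49278 + z(6/63 - 71/88) = -49278 + 16 = -49262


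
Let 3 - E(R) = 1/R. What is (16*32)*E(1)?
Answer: 1024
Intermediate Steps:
E(R) = 3 - 1/R
(16*32)*E(1) = (16*32)*(3 - 1/1) = 512*(3 - 1*1) = 512*(3 - 1) = 512*2 = 1024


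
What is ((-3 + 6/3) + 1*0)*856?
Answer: -856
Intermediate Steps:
((-3 + 6/3) + 1*0)*856 = ((-3 + 6*(⅓)) + 0)*856 = ((-3 + 2) + 0)*856 = (-1 + 0)*856 = -1*856 = -856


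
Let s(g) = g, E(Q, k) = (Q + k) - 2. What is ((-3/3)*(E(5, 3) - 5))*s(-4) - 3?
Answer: 1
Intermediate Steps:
E(Q, k) = -2 + Q + k
((-3/3)*(E(5, 3) - 5))*s(-4) - 3 = ((-3/3)*((-2 + 5 + 3) - 5))*(-4) - 3 = ((-3*1/3)*(6 - 5))*(-4) - 3 = -1*1*(-4) - 3 = -1*(-4) - 3 = 4 - 3 = 1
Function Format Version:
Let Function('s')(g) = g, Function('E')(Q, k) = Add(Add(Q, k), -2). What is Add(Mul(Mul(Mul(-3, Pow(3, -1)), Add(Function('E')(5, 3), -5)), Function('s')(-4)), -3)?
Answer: 1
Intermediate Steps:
Function('E')(Q, k) = Add(-2, Q, k)
Add(Mul(Mul(Mul(-3, Pow(3, -1)), Add(Function('E')(5, 3), -5)), Function('s')(-4)), -3) = Add(Mul(Mul(Mul(-3, Pow(3, -1)), Add(Add(-2, 5, 3), -5)), -4), -3) = Add(Mul(Mul(Mul(-3, Rational(1, 3)), Add(6, -5)), -4), -3) = Add(Mul(Mul(-1, 1), -4), -3) = Add(Mul(-1, -4), -3) = Add(4, -3) = 1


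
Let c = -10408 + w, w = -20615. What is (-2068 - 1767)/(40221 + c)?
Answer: -3835/9198 ≈ -0.41694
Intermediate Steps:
c = -31023 (c = -10408 - 20615 = -31023)
(-2068 - 1767)/(40221 + c) = (-2068 - 1767)/(40221 - 31023) = -3835/9198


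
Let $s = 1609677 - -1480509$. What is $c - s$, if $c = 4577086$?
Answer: $1486900$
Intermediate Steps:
$s = 3090186$ ($s = 1609677 + 1480509 = 3090186$)
$c - s = 4577086 - 3090186 = 1486900$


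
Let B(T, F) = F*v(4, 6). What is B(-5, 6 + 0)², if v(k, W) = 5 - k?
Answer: 36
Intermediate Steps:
B(T, F) = F (B(T, F) = F*(5 - 1*4) = F*(5 - 4) = F*1 = F)
B(-5, 6 + 0)² = (6 + 0)² = 6² = 36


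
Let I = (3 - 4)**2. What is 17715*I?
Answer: 17715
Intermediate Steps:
I = 1 (I = (-1)**2 = 1)
17715*I = 17715*1 = 17715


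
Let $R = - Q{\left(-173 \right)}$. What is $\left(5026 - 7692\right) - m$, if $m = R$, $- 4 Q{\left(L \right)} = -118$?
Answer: $- \frac{5273}{2} \approx -2636.5$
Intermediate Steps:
$Q{\left(L \right)} = \frac{59}{2}$ ($Q{\left(L \right)} = \left(- \frac{1}{4}\right) \left(-118\right) = \frac{59}{2}$)
$R = - \frac{59}{2}$ ($R = \left(-1\right) \frac{59}{2} = - \frac{59}{2} \approx -29.5$)
$m = - \frac{59}{2} \approx -29.5$
$\left(5026 - 7692\right) - m = \left(5026 - 7692\right) - - \frac{59}{2} = -2666 + \frac{59}{2} = - \frac{5273}{2}$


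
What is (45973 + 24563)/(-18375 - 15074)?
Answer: -70536/33449 ≈ -2.1088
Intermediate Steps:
(45973 + 24563)/(-18375 - 15074) = 70536/(-33449) = 70536*(-1/33449) = -70536/33449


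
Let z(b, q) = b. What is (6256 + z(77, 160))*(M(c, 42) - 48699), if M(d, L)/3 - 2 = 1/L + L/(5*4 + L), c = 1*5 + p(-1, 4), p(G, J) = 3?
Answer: -133827999717/434 ≈ -3.0836e+8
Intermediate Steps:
c = 8 (c = 1*5 + 3 = 5 + 3 = 8)
M(d, L) = 6 + 3/L + 3*L/(20 + L) (M(d, L) = 6 + 3*(1/L + L/(5*4 + L)) = 6 + 3*(1/L + L/(20 + L)) = 6 + (3/L + 3*L/(20 + L)) = 6 + 3/L + 3*L/(20 + L))
(6256 + z(77, 160))*(M(c, 42) - 48699) = (6256 + 77)*(3*(20 + 3*42² + 41*42)/(42*(20 + 42)) - 48699) = 6333*(3*(1/42)*(20 + 3*1764 + 1722)/62 - 48699) = 6333*(3*(1/42)*(1/62)*(20 + 5292 + 1722) - 48699) = 6333*(3*(1/42)*(1/62)*7034 - 48699) = 6333*(3517/434 - 48699) = 6333*(-21131849/434) = -133827999717/434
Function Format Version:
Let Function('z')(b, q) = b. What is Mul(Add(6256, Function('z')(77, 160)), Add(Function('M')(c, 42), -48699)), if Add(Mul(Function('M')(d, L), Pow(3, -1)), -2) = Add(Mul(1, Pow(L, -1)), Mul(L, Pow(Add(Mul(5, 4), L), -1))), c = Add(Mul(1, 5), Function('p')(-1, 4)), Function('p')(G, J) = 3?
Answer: Rational(-133827999717, 434) ≈ -3.0836e+8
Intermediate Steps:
c = 8 (c = Add(Mul(1, 5), 3) = Add(5, 3) = 8)
Function('M')(d, L) = Add(6, Mul(3, Pow(L, -1)), Mul(3, L, Pow(Add(20, L), -1))) (Function('M')(d, L) = Add(6, Mul(3, Add(Mul(1, Pow(L, -1)), Mul(L, Pow(Add(Mul(5, 4), L), -1))))) = Add(6, Mul(3, Add(Pow(L, -1), Mul(L, Pow(Add(20, L), -1))))) = Add(6, Add(Mul(3, Pow(L, -1)), Mul(3, L, Pow(Add(20, L), -1)))) = Add(6, Mul(3, Pow(L, -1)), Mul(3, L, Pow(Add(20, L), -1))))
Mul(Add(6256, Function('z')(77, 160)), Add(Function('M')(c, 42), -48699)) = Mul(Add(6256, 77), Add(Mul(3, Pow(42, -1), Pow(Add(20, 42), -1), Add(20, Mul(3, Pow(42, 2)), Mul(41, 42))), -48699)) = Mul(6333, Add(Mul(3, Rational(1, 42), Pow(62, -1), Add(20, Mul(3, 1764), 1722)), -48699)) = Mul(6333, Add(Mul(3, Rational(1, 42), Rational(1, 62), Add(20, 5292, 1722)), -48699)) = Mul(6333, Add(Mul(3, Rational(1, 42), Rational(1, 62), 7034), -48699)) = Mul(6333, Add(Rational(3517, 434), -48699)) = Mul(6333, Rational(-21131849, 434)) = Rational(-133827999717, 434)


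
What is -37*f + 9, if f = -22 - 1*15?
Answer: 1378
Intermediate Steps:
f = -37 (f = -22 - 15 = -37)
-37*f + 9 = -37*(-37) + 9 = 1369 + 9 = 1378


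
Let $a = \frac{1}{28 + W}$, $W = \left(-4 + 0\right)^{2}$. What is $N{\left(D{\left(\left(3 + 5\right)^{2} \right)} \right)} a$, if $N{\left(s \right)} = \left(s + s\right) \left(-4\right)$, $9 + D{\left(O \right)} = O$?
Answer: $-10$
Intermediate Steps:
$D{\left(O \right)} = -9 + O$
$W = 16$ ($W = \left(-4\right)^{2} = 16$)
$a = \frac{1}{44}$ ($a = \frac{1}{28 + 16} = \frac{1}{44} \approx 0.022727$)
$N{\left(s \right)} = - 8 s$ ($N{\left(s \right)} = 2 s \left(-4\right) = - 8 s$)
$N{\left(D{\left(\left(3 + 5\right)^{2} \right)} \right)} a = - 8 \left(-9 + \left(3 + 5\right)^{2}\right) \frac{1}{44} = - 8 \left(-9 + 8^{2}\right) \frac{1}{44} = - 8 \left(-9 + 64\right) \frac{1}{44} = \left(-8\right) 55 \cdot \frac{1}{44} = \left(-440\right) \frac{1}{44} = -10$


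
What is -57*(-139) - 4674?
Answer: 3249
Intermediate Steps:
-57*(-139) - 4674 = 7923 - 4674 = 3249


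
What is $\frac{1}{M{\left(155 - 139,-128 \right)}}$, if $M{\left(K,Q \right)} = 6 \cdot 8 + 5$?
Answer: $\frac{1}{53} \approx 0.018868$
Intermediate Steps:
$M{\left(K,Q \right)} = 53$ ($M{\left(K,Q \right)} = 48 + 5 = 53$)
$\frac{1}{M{\left(155 - 139,-128 \right)}} = \frac{1}{53}$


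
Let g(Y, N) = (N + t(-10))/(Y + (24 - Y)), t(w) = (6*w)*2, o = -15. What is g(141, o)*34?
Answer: -765/4 ≈ -191.25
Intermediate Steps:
t(w) = 12*w
g(Y, N) = -5 + N/24 (g(Y, N) = (N + 12*(-10))/(Y + (24 - Y)) = (N - 120)/24 = (-120 + N)*(1/24) = -5 + N/24)
g(141, o)*34 = (-5 + (1/24)*(-15))*34 = (-5 - 5/8)*34 = -45/8*34 = -765/4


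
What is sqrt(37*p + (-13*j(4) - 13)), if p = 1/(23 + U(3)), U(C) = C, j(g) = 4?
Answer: I*sqrt(42978)/26 ≈ 7.9735*I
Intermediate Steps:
p = 1/26 (p = 1/(23 + 3) = 1/26 ≈ 0.038462)
sqrt(37*p + (-13*j(4) - 13)) = sqrt(37*(1/26) + (-13*4 - 13)) = sqrt(37/26 + (-52 - 13)) = sqrt(37/26 - 65) = sqrt(-1653/26) = I*sqrt(42978)/26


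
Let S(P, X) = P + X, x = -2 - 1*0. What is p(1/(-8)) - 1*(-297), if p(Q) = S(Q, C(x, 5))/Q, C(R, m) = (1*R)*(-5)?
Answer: 218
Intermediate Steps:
x = -2 (x = -2 + 0 = -2)
C(R, m) = -5*R (C(R, m) = R*(-5) = -5*R)
p(Q) = (10 + Q)/Q (p(Q) = (Q - 5*(-2))/Q = (Q + 10)/Q = (10 + Q)/Q)
p(1/(-8)) - 1*(-297) = (10 + 1/(-8))/(1/(-8)) - 1*(-297) = (10 - 1/8)/(-1/8) + 297 = -8*79/8 + 297 = -79 + 297 = 218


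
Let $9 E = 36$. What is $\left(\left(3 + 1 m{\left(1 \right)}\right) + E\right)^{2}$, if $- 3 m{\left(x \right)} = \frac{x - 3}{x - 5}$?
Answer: $\frac{1681}{36} \approx 46.694$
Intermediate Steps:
$E = 4$ ($E = \frac{1}{9} \cdot 36 = 4$)
$m{\left(x \right)} = - \frac{-3 + x}{3 \left(-5 + x\right)}$ ($m{\left(x \right)} = - \frac{\left(x - 3\right) \frac{1}{x - 5}}{3} = - \frac{\left(-3 + x\right) \frac{1}{-5 + x}}{3} = - \frac{\frac{1}{-5 + x} \left(-3 + x\right)}{3} = - \frac{-3 + x}{3 \left(-5 + x\right)}$)
$\left(\left(3 + 1 m{\left(1 \right)}\right) + E\right)^{2} = \left(\left(3 + 1 \frac{3 - 1}{3 \left(-5 + 1\right)}\right) + 4\right)^{2} = \left(\left(3 + 1 \frac{3 - 1}{3 \left(-4\right)}\right) + 4\right)^{2} = \left(\left(3 + 1 \cdot \frac{1}{3} \left(- \frac{1}{4}\right) 2\right) + 4\right)^{2} = \left(\left(3 + 1 \left(- \frac{1}{6}\right)\right) + 4\right)^{2} = \left(\left(3 - \frac{1}{6}\right) + 4\right)^{2} = \left(\frac{17}{6} + 4\right)^{2} = \left(\frac{41}{6}\right)^{2} = \frac{1681}{36}$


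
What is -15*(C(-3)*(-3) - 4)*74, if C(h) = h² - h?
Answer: 44400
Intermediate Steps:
-15*(C(-3)*(-3) - 4)*74 = -15*(-3*(-1 - 3)*(-3) - 4)*74 = -15*(-3*(-4)*(-3) - 4)*74 = -15*(12*(-3) - 4)*74 = -15*(-36 - 4)*74 = -15*(-40)*74 = 600*74 = 44400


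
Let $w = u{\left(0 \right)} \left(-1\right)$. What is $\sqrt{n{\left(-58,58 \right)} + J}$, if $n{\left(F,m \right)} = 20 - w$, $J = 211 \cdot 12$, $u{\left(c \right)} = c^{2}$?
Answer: $2 \sqrt{638} \approx 50.517$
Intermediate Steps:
$w = 0$ ($w = 0^{2} \left(-1\right) = 0 \left(-1\right) = 0$)
$J = 2532$
$n{\left(F,m \right)} = 20$ ($n{\left(F,m \right)} = 20 - 0 = 20 + 0 = 20$)
$\sqrt{n{\left(-58,58 \right)} + J} = \sqrt{20 + 2532} = \sqrt{2552} = 2 \sqrt{638}$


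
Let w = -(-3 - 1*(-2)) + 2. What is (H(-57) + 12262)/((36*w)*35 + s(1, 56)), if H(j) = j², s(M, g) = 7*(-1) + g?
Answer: 15511/3829 ≈ 4.0509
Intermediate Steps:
s(M, g) = -7 + g
w = 3 (w = -(-3 + 2) + 2 = -1*(-1) + 2 = 1 + 2 = 3)
(H(-57) + 12262)/((36*w)*35 + s(1, 56)) = ((-57)² + 12262)/((36*3)*35 + (-7 + 56)) = (3249 + 12262)/(108*35 + 49) = 15511/(3780 + 49) = 15511/3829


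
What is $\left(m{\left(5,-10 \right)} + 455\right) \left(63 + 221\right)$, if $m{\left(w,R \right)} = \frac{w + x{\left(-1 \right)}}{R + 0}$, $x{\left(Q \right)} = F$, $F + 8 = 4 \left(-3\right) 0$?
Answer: $\frac{646526}{5} \approx 1.2931 \cdot 10^{5}$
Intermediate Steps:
$F = -8$ ($F = -8 + 4 \left(-3\right) 0 = -8 - 0 = -8 + 0 = -8$)
$x{\left(Q \right)} = -8$
$m{\left(w,R \right)} = \frac{-8 + w}{R}$ ($m{\left(w,R \right)} = \frac{w - 8}{R + 0} = \frac{-8 + w}{R}$)
$\left(m{\left(5,-10 \right)} + 455\right) \left(63 + 221\right) = \left(\frac{-8 + 5}{-10} + 455\right) \left(63 + 221\right) = \left(\left(- \frac{1}{10}\right) \left(-3\right) + 455\right) 284 = \left(\frac{3}{10} + 455\right) 284 = \frac{4553}{10} \cdot 284 = \frac{646526}{5}$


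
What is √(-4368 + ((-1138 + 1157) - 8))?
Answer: I*√4357 ≈ 66.008*I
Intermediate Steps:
√(-4368 + ((-1138 + 1157) - 8)) = √(-4368 + (19 - 8)) = √(-4368 + 11) = √(-4357) = I*√4357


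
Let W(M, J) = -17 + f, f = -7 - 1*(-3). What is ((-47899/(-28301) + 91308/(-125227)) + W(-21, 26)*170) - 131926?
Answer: -480201093470827/3544049327 ≈ -1.3550e+5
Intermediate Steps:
f = -4 (f = -7 + 3 = -4)
W(M, J) = -21 (W(M, J) = -17 - 4 = -21)
((-47899/(-28301) + 91308/(-125227)) + W(-21, 26)*170) - 131926 = ((-47899/(-28301) + 91308/(-125227)) - 21*170) - 131926 = ((-47899*(-1/28301) + 91308*(-1/125227)) - 3570) - 131926 = ((47899/28301 - 91308/125227) - 3570) - 131926 = (3414140365/3544049327 - 3570) - 131926 = -12648841957025/3544049327 - 131926 = -480201093470827/3544049327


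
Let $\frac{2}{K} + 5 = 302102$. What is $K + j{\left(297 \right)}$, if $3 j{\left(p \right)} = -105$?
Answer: $- \frac{10573393}{302097} \approx -35.0$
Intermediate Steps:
$K = \frac{2}{302097}$ ($K = \frac{2}{-5 + 302102} = \frac{2}{302097} \approx 6.6204 \cdot 10^{-6}$)
$j{\left(p \right)} = -35$ ($j{\left(p \right)} = \frac{1}{3} \left(-105\right) = -35$)
$K + j{\left(297 \right)} = \frac{2}{302097} - 35 = - \frac{10573393}{302097}$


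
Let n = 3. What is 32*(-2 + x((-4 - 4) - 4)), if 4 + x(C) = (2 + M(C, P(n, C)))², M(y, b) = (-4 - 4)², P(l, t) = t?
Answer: 139200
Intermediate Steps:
M(y, b) = 64 (M(y, b) = (-8)² = 64)
x(C) = 4352 (x(C) = -4 + (2 + 64)² = -4 + 66² = -4 + 4356 = 4352)
32*(-2 + x((-4 - 4) - 4)) = 32*(-2 + 4352) = 32*4350 = 139200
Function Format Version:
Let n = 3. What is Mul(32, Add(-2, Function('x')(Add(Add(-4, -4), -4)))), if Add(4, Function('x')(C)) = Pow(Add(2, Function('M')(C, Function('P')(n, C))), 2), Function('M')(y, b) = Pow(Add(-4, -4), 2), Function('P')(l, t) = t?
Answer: 139200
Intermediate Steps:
Function('M')(y, b) = 64 (Function('M')(y, b) = Pow(-8, 2) = 64)
Function('x')(C) = 4352 (Function('x')(C) = Add(-4, Pow(Add(2, 64), 2)) = Add(-4, Pow(66, 2)) = Add(-4, 4356) = 4352)
Mul(32, Add(-2, Function('x')(Add(Add(-4, -4), -4)))) = Mul(32, Add(-2, 4352)) = Mul(32, 4350) = 139200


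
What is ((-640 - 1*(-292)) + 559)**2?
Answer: 44521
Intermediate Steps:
((-640 - 1*(-292)) + 559)**2 = ((-640 + 292) + 559)**2 = (-348 + 559)**2 = 211**2 = 44521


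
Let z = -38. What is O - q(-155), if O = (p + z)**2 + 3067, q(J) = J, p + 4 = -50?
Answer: 11686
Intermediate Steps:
p = -54 (p = -4 - 50 = -54)
O = 11531 (O = (-54 - 38)**2 + 3067 = (-92)**2 + 3067 = 8464 + 3067 = 11531)
O - q(-155) = 11531 - 1*(-155) = 11531 + 155 = 11686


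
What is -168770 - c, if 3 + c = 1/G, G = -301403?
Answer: -50866880100/301403 ≈ -1.6877e+5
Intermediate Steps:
c = -904210/301403 (c = -3 + 1/(-301403) = -3 - 1/301403 = -904210/301403 ≈ -3.0000)
-168770 - c = -168770 - 1*(-904210/301403) = -168770 + 904210/301403 = -50866880100/301403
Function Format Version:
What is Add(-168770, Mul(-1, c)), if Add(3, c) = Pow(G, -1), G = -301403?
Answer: Rational(-50866880100, 301403) ≈ -1.6877e+5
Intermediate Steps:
c = Rational(-904210, 301403) (c = Add(-3, Pow(-301403, -1)) = Add(-3, Rational(-1, 301403)) = Rational(-904210, 301403) ≈ -3.0000)
Add(-168770, Mul(-1, c)) = Add(-168770, Mul(-1, Rational(-904210, 301403))) = Add(-168770, Rational(904210, 301403)) = Rational(-50866880100, 301403)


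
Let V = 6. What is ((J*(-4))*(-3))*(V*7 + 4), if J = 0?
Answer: 0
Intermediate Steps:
((J*(-4))*(-3))*(V*7 + 4) = ((0*(-4))*(-3))*(6*7 + 4) = (0*(-3))*(42 + 4) = 0*46 = 0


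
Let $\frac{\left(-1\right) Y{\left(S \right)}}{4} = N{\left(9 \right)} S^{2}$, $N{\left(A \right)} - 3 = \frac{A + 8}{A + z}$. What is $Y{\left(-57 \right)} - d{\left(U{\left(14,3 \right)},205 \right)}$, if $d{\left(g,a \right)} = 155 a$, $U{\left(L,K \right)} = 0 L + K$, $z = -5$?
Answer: $-125996$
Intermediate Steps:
$U{\left(L,K \right)} = K$ ($U{\left(L,K \right)} = 0 + K = K$)
$N{\left(A \right)} = 3 + \frac{8 + A}{-5 + A}$ ($N{\left(A \right)} = 3 + \frac{A + 8}{A - 5} = 3 + \frac{8 + A}{-5 + A}$)
$Y{\left(S \right)} = - 29 S^{2}$ ($Y{\left(S \right)} = - 4 \frac{-7 + 4 \cdot 9}{-5 + 9} S^{2} = - 4 \frac{-7 + 36}{4} S^{2} = - 4 \cdot \frac{1}{4} \cdot 29 S^{2} = - 4 \frac{29 S^{2}}{4} = - 29 S^{2}$)
$Y{\left(-57 \right)} - d{\left(U{\left(14,3 \right)},205 \right)} = - 29 \left(-57\right)^{2} - 155 \cdot 205 = \left(-29\right) 3249 - 31775 = -94221 - 31775 = -125996$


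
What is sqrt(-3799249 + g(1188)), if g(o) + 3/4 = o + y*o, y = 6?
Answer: I*sqrt(15163735)/2 ≈ 1947.0*I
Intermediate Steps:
g(o) = -3/4 + 7*o (g(o) = -3/4 + (o + 6*o) = -3/4 + 7*o)
sqrt(-3799249 + g(1188)) = sqrt(-3799249 + (-3/4 + 7*1188)) = sqrt(-3799249 + (-3/4 + 8316)) = sqrt(-3799249 + 33261/4) = sqrt(-15163735/4) = I*sqrt(15163735)/2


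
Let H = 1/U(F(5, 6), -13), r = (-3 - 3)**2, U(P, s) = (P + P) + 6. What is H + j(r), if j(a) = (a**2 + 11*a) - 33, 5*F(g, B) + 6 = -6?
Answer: 9959/6 ≈ 1659.8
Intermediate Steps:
F(g, B) = -12/5 (F(g, B) = -6/5 + (1/5)*(-6) = -6/5 - 6/5 = -12/5)
U(P, s) = 6 + 2*P (U(P, s) = 2*P + 6 = 6 + 2*P)
r = 36 (r = (-6)**2 = 36)
j(a) = -33 + a**2 + 11*a
H = 5/6 (H = 1/(6 + 2*(-12/5)) = 1/(6 - 24/5) = 1/(6/5) = 5/6 ≈ 0.83333)
H + j(r) = 5/6 + (-33 + 36**2 + 11*36) = 5/6 + (-33 + 1296 + 396) = 5/6 + 1659 = 9959/6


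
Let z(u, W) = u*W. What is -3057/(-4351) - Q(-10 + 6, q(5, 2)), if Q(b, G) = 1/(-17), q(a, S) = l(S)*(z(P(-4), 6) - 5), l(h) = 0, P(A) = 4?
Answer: 56320/73967 ≈ 0.76142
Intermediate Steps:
z(u, W) = W*u
q(a, S) = 0 (q(a, S) = 0*(6*4 - 5) = 0*(24 - 5) = 0*19 = 0)
Q(b, G) = -1/17
-3057/(-4351) - Q(-10 + 6, q(5, 2)) = -3057/(-4351) - 1*(-1/17) = -3057*(-1/4351) + 1/17 = 3057/4351 + 1/17 = 56320/73967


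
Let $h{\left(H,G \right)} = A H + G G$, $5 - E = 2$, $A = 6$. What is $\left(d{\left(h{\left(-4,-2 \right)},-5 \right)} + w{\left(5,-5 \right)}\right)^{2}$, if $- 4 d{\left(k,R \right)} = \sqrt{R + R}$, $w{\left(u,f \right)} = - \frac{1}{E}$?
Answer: $- \frac{37}{72} + \frac{i \sqrt{10}}{6} \approx -0.51389 + 0.52705 i$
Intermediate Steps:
$E = 3$ ($E = 5 - 2 = 3$)
$w{\left(u,f \right)} = - \frac{1}{3}$
$h{\left(H,G \right)} = G^{2} + 6 H$ ($h{\left(H,G \right)} = 6 H + G G = 6 H + G^{2} = G^{2} + 6 H$)
$d{\left(k,R \right)} = - \frac{\sqrt{2} \sqrt{R}}{4}$ ($d{\left(k,R \right)} = - \frac{\sqrt{R + R}}{4} = - \frac{\sqrt{2 R}}{4} = - \frac{\sqrt{2} \sqrt{R}}{4}$)
$\left(d{\left(h{\left(-4,-2 \right)},-5 \right)} + w{\left(5,-5 \right)}\right)^{2} = \left(- \frac{\sqrt{2} \sqrt{-5}}{4} - \frac{1}{3}\right)^{2} = \left(- \frac{\sqrt{2} i \sqrt{5}}{4} - \frac{1}{3}\right)^{2} = \left(- \frac{i \sqrt{10}}{4} - \frac{1}{3}\right)^{2} = \left(- \frac{1}{3} - \frac{i \sqrt{10}}{4}\right)^{2}$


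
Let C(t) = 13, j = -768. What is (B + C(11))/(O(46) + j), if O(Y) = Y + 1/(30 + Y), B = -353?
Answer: 25840/54871 ≈ 0.47092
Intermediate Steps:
(B + C(11))/(O(46) + j) = (-353 + 13)/((1 + 46**2 + 30*46)/(30 + 46) - 768) = -340/((1 + 2116 + 1380)/76 - 768) = -340/((1/76)*3497 - 768) = -340/(3497/76 - 768) = -340/(-54871/76) = -340*(-76/54871) = 25840/54871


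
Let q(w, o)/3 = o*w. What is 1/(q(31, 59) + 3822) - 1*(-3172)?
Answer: 29528149/9309 ≈ 3172.0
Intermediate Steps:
q(w, o) = 3*o*w (q(w, o) = 3*(o*w) = 3*o*w)
1/(q(31, 59) + 3822) - 1*(-3172) = 1/(3*59*31 + 3822) - 1*(-3172) = 1/(5487 + 3822) + 3172 = 1/9309 + 3172 = 29528149/9309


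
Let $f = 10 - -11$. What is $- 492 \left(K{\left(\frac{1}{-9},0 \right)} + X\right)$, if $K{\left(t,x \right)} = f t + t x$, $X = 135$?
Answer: $-65272$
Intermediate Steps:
$f = 21$ ($f = 10 + 11 = 21$)
$K{\left(t,x \right)} = 21 t + t x$
$- 492 \left(K{\left(\frac{1}{-9},0 \right)} + X\right) = - 492 \left(\frac{21 + 0}{-9} + 135\right) = - 492 \left(\left(- \frac{1}{9}\right) 21 + 135\right) = - 492 \left(- \frac{7}{3} + 135\right) = \left(-492\right) \frac{398}{3} = -65272$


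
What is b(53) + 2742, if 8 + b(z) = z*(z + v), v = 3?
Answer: 5702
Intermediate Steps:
b(z) = -8 + z*(3 + z) (b(z) = -8 + z*(z + 3) = -8 + z*(3 + z))
b(53) + 2742 = (-8 + 53² + 3*53) + 2742 = (-8 + 2809 + 159) + 2742 = 2960 + 2742 = 5702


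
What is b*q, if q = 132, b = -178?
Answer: -23496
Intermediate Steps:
b*q = -178*132 = -23496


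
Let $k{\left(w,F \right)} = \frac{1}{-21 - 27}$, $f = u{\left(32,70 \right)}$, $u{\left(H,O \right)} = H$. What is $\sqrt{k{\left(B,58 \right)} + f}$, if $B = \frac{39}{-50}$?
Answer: $\frac{\sqrt{4605}}{12} \approx 5.655$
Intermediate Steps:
$B = - \frac{39}{50}$ ($B = 39 \left(- \frac{1}{50}\right) = - \frac{39}{50} \approx -0.78$)
$f = 32$
$k{\left(w,F \right)} = - \frac{1}{48}$ ($k{\left(w,F \right)} = \frac{1}{-48} = - \frac{1}{48}$)
$\sqrt{k{\left(B,58 \right)} + f} = \sqrt{- \frac{1}{48} + 32} = \sqrt{\frac{1535}{48}} = \frac{\sqrt{4605}}{12}$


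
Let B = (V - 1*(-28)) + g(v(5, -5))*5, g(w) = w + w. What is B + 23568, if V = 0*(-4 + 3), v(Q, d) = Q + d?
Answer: 23596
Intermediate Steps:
V = 0 (V = 0*(-1) = 0)
g(w) = 2*w
B = 28 (B = (0 - 1*(-28)) + (2*(5 - 5))*5 = (0 + 28) + (2*0)*5 = 28 + 0*5 = 28 + 0 = 28)
B + 23568 = 28 + 23568 = 23596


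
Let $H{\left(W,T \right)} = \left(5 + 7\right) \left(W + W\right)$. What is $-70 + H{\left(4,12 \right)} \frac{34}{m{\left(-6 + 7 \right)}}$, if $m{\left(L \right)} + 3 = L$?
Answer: $-1702$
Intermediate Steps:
$H{\left(W,T \right)} = 24 W$ ($H{\left(W,T \right)} = 12 \cdot 2 W = 24 W$)
$m{\left(L \right)} = -3 + L$
$-70 + H{\left(4,12 \right)} \frac{34}{m{\left(-6 + 7 \right)}} = -70 + 24 \cdot 4 \frac{34}{-3 + \left(-6 + 7\right)} = -70 + 96 \frac{34}{-3 + 1} = -70 + 96 \frac{34}{-2} = -70 + 96 \cdot 34 \left(- \frac{1}{2}\right) = -70 + 96 \left(-17\right) = -70 - 1632 = -1702$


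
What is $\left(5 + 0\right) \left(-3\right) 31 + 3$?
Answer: $-462$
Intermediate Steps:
$\left(5 + 0\right) \left(-3\right) 31 + 3 = 5 \left(-3\right) 31 + 3 = \left(-15\right) 31 + 3 = -465 + 3 = -462$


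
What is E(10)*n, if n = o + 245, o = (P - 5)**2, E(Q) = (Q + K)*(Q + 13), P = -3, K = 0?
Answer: 71070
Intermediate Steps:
E(Q) = Q*(13 + Q) (E(Q) = (Q + 0)*(Q + 13) = Q*(13 + Q))
o = 64 (o = (-3 - 5)**2 = (-8)**2 = 64)
n = 309 (n = 64 + 245 = 309)
E(10)*n = (10*(13 + 10))*309 = (10*23)*309 = 230*309 = 71070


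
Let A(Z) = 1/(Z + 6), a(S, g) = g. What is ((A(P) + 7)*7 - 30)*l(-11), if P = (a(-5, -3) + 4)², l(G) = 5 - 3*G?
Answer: 760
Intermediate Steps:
P = 1 (P = (-3 + 4)² = 1² = 1)
A(Z) = 1/(6 + Z)
((A(P) + 7)*7 - 30)*l(-11) = ((1/(6 + 1) + 7)*7 - 30)*(5 - 3*(-11)) = ((1/7 + 7)*7 - 30)*(5 + 33) = ((⅐ + 7)*7 - 30)*38 = ((50/7)*7 - 30)*38 = (50 - 30)*38 = 20*38 = 760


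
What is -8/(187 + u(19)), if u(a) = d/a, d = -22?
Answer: -152/3531 ≈ -0.043047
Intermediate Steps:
u(a) = -22/a
-8/(187 + u(19)) = -8/(187 - 22/19) = -8/3531/19 = -8*19/3531 = -152/3531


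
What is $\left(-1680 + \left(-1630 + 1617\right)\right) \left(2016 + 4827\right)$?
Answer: $-11585199$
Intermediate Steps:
$\left(-1680 + \left(-1630 + 1617\right)\right) \left(2016 + 4827\right) = \left(-1680 - 13\right) 6843 = \left(-1693\right) 6843 = -11585199$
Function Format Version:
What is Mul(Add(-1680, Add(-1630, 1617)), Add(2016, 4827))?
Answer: -11585199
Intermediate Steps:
Mul(Add(-1680, Add(-1630, 1617)), Add(2016, 4827)) = Mul(Add(-1680, -13), 6843) = Mul(-1693, 6843) = -11585199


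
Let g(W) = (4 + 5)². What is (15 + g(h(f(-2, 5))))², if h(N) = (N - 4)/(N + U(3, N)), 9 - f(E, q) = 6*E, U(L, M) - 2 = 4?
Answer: 9216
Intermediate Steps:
U(L, M) = 6 (U(L, M) = 2 + 4 = 6)
f(E, q) = 9 - 6*E
h(N) = (-4 + N)/(6 + N) (h(N) = (N - 4)/(N + 6) = (-4 + N)/(6 + N))
g(W) = 81 (g(W) = 9² = 81)
(15 + g(h(f(-2, 5))))² = (15 + 81)² = 96² = 9216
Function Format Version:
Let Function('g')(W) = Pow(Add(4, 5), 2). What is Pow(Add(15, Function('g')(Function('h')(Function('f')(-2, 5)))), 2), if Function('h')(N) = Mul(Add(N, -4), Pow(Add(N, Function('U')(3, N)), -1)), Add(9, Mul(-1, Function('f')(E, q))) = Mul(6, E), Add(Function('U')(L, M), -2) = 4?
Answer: 9216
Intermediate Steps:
Function('U')(L, M) = 6 (Function('U')(L, M) = Add(2, 4) = 6)
Function('f')(E, q) = Add(9, Mul(-6, E)) (Function('f')(E, q) = Add(9, Mul(-1, Mul(6, E))) = Add(9, Mul(-6, E)))
Function('h')(N) = Mul(Pow(Add(6, N), -1), Add(-4, N)) (Function('h')(N) = Mul(Add(N, -4), Pow(Add(N, 6), -1)) = Mul(Add(-4, N), Pow(Add(6, N), -1)) = Mul(Pow(Add(6, N), -1), Add(-4, N)))
Function('g')(W) = 81 (Function('g')(W) = Pow(9, 2) = 81)
Pow(Add(15, Function('g')(Function('h')(Function('f')(-2, 5)))), 2) = Pow(Add(15, 81), 2) = Pow(96, 2) = 9216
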